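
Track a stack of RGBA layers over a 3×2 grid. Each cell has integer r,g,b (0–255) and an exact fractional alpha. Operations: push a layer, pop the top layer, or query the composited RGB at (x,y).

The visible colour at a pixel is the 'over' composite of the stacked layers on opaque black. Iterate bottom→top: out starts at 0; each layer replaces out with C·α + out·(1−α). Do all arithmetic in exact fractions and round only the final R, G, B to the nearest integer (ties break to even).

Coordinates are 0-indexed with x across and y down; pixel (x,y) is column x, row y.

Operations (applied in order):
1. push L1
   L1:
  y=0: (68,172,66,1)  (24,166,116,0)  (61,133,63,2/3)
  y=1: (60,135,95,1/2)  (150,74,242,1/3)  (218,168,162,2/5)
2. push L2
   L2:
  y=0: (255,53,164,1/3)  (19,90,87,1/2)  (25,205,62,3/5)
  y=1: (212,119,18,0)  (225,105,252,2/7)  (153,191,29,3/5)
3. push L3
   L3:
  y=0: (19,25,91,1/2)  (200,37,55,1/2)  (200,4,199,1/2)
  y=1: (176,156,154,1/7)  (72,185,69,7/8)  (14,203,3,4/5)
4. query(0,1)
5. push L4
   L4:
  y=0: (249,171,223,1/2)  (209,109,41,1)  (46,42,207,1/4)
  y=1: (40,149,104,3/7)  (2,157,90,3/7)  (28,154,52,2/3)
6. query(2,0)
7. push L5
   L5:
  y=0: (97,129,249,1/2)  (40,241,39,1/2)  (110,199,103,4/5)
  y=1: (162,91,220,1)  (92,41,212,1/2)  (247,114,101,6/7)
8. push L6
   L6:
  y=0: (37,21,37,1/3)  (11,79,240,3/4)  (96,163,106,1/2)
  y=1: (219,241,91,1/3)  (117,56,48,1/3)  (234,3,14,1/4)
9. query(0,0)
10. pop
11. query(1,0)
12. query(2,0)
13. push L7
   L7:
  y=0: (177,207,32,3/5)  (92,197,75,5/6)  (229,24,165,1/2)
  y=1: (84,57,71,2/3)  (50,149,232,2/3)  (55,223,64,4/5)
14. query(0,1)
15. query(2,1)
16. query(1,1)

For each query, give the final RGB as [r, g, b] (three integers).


at x=0,y=1 over L1,L2,L3:
after L1 α=1/2: [30, 135/2, 95/2]
after L2 α=0: [30, 135/2, 95/2]
after L3 α=1/7: [356/7, 561/7, 439/7]
rounded: [51, 80, 63]

query (2,0) [L1,L2,L3,L4] — begin 0,0,0
L1 α=2/3: [122/3, 266/3, 42]
L2 α=3/5: [469/15, 2377/15, 54]
L3 α=1/2: [3469/30, 2437/30, 253/2]
L4 α=1/4: [3929/40, 2857/40, 1173/8]
= [98, 71, 147]

at x=0,y=0 over L1,L2,L3,L4,L5,L6:
L1 α=1: [68, 172, 66]
L2 α=1/3: [391/3, 397/3, 296/3]
L3 α=1/2: [224/3, 236/3, 569/6]
L4 α=1/2: [971/6, 749/6, 1907/12]
L5 α=1/2: [1553/12, 1523/12, 4895/24]
L6 α=1/3: [1775/18, 1649/18, 5339/36]
= [99, 92, 148]

at x=1,y=0 over L1,L2,L3,L4,L5:
after L1 α=0: [0, 0, 0]
after L2 α=1/2: [19/2, 45, 87/2]
after L3 α=1/2: [419/4, 41, 197/4]
after L4 α=1: [209, 109, 41]
after L5 α=1/2: [249/2, 175, 40]
= [124, 175, 40]

query (2,0) [L1,L2,L3,L4,L5] — begin 0,0,0
+L1 (α=2/3) → [122/3, 266/3, 42]
+L2 (α=3/5) → [469/15, 2377/15, 54]
+L3 (α=1/2) → [3469/30, 2437/30, 253/2]
+L4 (α=1/4) → [3929/40, 2857/40, 1173/8]
+L5 (α=4/5) → [21529/200, 34697/200, 4469/40]
= [108, 173, 112]

query (0,1) [L1,L2,L3,L4,L5,L7] — begin 0,0,0
after L1 α=1/2: [30, 135/2, 95/2]
after L2 α=0: [30, 135/2, 95/2]
after L3 α=1/7: [356/7, 561/7, 439/7]
after L4 α=3/7: [2264/49, 5373/49, 3940/49]
after L5 α=1: [162, 91, 220]
after L7 α=2/3: [110, 205/3, 362/3]
= [110, 68, 121]

at x=2,y=1 over L1,L2,L3,L4,L5,L7:
L1 α=2/5: [436/5, 336/5, 324/5]
L2 α=3/5: [3167/25, 3537/25, 1083/25]
L3 α=4/5: [4567/125, 23837/125, 1383/125]
L4 α=2/3: [11567/375, 20779/125, 14383/375]
L5 α=6/7: [567317/2625, 106279/875, 34519/375]
L7 α=4/5: [1144817/13125, 886779/4375, 130519/1875]
= [87, 203, 70]

query (1,1) [L1,L2,L3,L4,L5,L7] — begin 0,0,0
L1 α=1/3: [50, 74/3, 242/3]
L2 α=2/7: [100, 1000/21, 2722/21]
L3 α=7/8: [151/2, 28195/168, 12865/168]
L4 α=3/7: [44, 47977/294, 24205/294]
L5 α=1/2: [68, 60031/588, 86533/588]
L7 α=2/3: [56, 235255/1764, 359365/1764]
rounded: [56, 133, 204]


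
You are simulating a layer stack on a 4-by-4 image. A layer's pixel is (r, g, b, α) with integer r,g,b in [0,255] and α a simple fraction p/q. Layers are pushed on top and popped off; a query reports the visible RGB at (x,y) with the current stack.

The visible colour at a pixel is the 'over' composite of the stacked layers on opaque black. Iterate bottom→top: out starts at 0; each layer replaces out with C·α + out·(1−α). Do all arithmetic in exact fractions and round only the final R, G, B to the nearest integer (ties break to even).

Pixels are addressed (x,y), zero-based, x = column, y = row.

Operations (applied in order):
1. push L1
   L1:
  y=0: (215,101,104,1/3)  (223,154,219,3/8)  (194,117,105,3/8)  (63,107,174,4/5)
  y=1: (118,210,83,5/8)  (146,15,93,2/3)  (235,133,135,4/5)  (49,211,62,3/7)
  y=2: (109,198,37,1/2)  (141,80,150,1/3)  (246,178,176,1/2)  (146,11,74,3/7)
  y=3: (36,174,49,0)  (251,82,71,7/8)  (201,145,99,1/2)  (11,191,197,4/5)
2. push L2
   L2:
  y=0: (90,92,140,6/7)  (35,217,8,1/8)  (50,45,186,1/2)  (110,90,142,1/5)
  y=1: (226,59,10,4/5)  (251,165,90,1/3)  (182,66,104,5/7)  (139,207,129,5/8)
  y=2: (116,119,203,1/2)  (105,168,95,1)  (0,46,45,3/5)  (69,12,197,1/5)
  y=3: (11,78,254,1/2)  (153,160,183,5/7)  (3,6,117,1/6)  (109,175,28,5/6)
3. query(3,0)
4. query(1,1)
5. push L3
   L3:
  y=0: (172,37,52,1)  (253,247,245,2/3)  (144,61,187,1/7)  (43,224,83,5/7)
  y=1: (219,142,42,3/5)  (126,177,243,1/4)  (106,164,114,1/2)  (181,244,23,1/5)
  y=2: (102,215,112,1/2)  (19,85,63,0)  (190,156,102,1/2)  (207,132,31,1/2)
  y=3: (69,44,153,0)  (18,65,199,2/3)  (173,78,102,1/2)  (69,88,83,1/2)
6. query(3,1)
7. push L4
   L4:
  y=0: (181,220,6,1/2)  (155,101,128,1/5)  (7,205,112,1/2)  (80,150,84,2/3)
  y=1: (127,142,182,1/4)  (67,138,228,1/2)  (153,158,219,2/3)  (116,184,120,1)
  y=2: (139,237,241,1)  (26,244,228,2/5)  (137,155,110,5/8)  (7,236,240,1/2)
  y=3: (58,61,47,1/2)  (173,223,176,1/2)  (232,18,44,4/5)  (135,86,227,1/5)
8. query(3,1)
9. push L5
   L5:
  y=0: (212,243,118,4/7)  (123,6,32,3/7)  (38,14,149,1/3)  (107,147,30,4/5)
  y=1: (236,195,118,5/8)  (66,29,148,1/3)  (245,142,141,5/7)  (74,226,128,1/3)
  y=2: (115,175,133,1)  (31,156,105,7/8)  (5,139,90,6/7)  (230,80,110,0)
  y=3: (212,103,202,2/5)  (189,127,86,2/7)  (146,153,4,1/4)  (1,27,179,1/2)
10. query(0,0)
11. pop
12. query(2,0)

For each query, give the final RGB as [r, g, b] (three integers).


(3,0) stack=L1,L2; from [0,0,0]:
+L1 (α=4/5) → [252/5, 428/5, 696/5]
+L2 (α=1/5) → [1558/25, 2162/25, 3494/25]
rounded: [62, 86, 140]

(1,1) stack=L1,L2; from [0,0,0]:
after L1 α=2/3: [292/3, 10, 62]
after L2 α=1/3: [1337/9, 185/3, 214/3]
→ [149, 62, 71]

query (3,1) [L1,L2,L3] — begin 0,0,0
after L1 α=3/7: [21, 633/7, 186/7]
after L2 α=5/8: [379/4, 1143/7, 5073/56]
after L3 α=1/5: [112, 1256/7, 1079/14]
→ [112, 179, 77]

at x=3,y=1 over L1,L2,L3,L4:
after L1 α=3/7: [21, 633/7, 186/7]
after L2 α=5/8: [379/4, 1143/7, 5073/56]
after L3 α=1/5: [112, 1256/7, 1079/14]
after L4 α=1: [116, 184, 120]
→ [116, 184, 120]

(0,0) stack=L1,L2,L3,L4,L5; from [0,0,0]:
+L1 (α=1/3) → [215/3, 101/3, 104/3]
+L2 (α=6/7) → [1835/21, 251/3, 2624/21]
+L3 (α=1) → [172, 37, 52]
+L4 (α=1/2) → [353/2, 257/2, 29]
+L5 (α=4/7) → [2755/14, 2715/14, 559/7]
→ [197, 194, 80]

(2,0) stack=L1,L2,L3,L4; from [0,0,0]:
L1 α=3/8: [291/4, 351/8, 315/8]
L2 α=1/2: [491/8, 711/16, 1803/16]
L3 α=1/7: [2049/28, 2621/56, 6905/56]
L4 α=1/2: [2245/56, 14101/112, 13177/112]
→ [40, 126, 118]


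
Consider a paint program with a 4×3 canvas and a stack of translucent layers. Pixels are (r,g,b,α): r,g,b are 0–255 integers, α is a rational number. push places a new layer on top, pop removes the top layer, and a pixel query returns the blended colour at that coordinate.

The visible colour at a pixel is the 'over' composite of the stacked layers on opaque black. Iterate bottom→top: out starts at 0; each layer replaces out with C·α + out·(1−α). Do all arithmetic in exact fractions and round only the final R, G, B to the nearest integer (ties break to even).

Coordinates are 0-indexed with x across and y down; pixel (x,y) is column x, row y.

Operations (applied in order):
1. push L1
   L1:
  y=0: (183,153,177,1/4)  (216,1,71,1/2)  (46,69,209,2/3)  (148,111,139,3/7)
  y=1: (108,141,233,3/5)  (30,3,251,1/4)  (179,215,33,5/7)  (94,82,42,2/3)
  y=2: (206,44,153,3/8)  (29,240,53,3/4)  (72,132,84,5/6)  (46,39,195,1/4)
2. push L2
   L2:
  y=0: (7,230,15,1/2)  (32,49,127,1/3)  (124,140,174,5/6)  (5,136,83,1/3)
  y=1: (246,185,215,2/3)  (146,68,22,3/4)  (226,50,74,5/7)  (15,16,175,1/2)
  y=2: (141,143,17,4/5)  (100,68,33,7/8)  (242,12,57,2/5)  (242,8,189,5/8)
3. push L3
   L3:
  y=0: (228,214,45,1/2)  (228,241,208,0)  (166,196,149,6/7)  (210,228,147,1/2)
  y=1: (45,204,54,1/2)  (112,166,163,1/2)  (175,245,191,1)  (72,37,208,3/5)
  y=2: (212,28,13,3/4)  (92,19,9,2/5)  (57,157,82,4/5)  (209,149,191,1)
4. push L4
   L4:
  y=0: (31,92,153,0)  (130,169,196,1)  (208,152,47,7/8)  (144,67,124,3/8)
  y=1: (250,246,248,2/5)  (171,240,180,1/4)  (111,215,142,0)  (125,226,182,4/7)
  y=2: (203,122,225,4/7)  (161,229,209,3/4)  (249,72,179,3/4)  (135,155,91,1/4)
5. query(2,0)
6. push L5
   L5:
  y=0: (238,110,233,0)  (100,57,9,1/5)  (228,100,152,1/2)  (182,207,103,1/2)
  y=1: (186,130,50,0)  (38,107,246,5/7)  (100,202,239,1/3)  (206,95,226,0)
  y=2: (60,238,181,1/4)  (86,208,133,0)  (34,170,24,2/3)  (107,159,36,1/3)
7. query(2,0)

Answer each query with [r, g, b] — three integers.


at x=2,y=0 over L1,L2,L3,L4:
+L1 (α=2/3) → [92/3, 46, 418/3]
+L2 (α=5/6) → [976/9, 373/3, 1514/9]
+L3 (α=6/7) → [1420/9, 3901/21, 9560/63]
+L4 (α=7/8) → [3631/18, 26245/168, 30287/504]
→ [202, 156, 60]

(2,0) stack=L1,L2,L3,L4,L5; from [0,0,0]:
+L1 (α=2/3) → [92/3, 46, 418/3]
+L2 (α=5/6) → [976/9, 373/3, 1514/9]
+L3 (α=6/7) → [1420/9, 3901/21, 9560/63]
+L4 (α=7/8) → [3631/18, 26245/168, 30287/504]
+L5 (α=1/2) → [7735/36, 43045/336, 106895/1008]
→ [215, 128, 106]


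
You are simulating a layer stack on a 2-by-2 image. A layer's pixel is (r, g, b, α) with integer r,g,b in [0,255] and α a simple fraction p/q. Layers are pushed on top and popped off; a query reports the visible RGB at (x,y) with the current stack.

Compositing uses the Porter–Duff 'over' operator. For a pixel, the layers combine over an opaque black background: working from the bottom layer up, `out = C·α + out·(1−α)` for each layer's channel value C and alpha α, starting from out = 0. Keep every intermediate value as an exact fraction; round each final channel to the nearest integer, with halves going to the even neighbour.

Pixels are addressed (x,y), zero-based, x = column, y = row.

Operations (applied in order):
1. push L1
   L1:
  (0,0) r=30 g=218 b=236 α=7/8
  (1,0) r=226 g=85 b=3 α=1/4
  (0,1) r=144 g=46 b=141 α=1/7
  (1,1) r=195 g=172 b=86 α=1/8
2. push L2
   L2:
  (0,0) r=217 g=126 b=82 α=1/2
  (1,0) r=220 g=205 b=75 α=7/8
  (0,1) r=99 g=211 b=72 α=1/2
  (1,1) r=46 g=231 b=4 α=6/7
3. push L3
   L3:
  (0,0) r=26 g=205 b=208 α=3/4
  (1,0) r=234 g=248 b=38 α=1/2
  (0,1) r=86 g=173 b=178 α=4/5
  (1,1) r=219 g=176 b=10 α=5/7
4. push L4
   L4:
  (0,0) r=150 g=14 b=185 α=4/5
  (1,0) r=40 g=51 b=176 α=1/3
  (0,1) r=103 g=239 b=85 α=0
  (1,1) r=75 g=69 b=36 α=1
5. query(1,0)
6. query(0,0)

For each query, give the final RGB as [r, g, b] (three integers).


(1,0) stack=L1,L2,L3,L4; from [0,0,0]:
+L1 (α=1/4) → [113/2, 85/4, 3/4]
+L2 (α=7/8) → [3193/16, 5825/32, 2103/32]
+L3 (α=1/2) → [6937/32, 13761/64, 3319/64]
+L4 (α=1/3) → [7577/48, 5131/32, 8951/96]
→ [158, 160, 93]

(0,0) stack=L1,L2,L3,L4; from [0,0,0]:
after L1 α=7/8: [105/4, 763/4, 413/2]
after L2 α=1/2: [973/8, 1267/8, 577/4]
after L3 α=3/4: [1597/32, 6187/32, 3073/16]
after L4 α=4/5: [20797/160, 7979/160, 14913/80]
→ [130, 50, 186]


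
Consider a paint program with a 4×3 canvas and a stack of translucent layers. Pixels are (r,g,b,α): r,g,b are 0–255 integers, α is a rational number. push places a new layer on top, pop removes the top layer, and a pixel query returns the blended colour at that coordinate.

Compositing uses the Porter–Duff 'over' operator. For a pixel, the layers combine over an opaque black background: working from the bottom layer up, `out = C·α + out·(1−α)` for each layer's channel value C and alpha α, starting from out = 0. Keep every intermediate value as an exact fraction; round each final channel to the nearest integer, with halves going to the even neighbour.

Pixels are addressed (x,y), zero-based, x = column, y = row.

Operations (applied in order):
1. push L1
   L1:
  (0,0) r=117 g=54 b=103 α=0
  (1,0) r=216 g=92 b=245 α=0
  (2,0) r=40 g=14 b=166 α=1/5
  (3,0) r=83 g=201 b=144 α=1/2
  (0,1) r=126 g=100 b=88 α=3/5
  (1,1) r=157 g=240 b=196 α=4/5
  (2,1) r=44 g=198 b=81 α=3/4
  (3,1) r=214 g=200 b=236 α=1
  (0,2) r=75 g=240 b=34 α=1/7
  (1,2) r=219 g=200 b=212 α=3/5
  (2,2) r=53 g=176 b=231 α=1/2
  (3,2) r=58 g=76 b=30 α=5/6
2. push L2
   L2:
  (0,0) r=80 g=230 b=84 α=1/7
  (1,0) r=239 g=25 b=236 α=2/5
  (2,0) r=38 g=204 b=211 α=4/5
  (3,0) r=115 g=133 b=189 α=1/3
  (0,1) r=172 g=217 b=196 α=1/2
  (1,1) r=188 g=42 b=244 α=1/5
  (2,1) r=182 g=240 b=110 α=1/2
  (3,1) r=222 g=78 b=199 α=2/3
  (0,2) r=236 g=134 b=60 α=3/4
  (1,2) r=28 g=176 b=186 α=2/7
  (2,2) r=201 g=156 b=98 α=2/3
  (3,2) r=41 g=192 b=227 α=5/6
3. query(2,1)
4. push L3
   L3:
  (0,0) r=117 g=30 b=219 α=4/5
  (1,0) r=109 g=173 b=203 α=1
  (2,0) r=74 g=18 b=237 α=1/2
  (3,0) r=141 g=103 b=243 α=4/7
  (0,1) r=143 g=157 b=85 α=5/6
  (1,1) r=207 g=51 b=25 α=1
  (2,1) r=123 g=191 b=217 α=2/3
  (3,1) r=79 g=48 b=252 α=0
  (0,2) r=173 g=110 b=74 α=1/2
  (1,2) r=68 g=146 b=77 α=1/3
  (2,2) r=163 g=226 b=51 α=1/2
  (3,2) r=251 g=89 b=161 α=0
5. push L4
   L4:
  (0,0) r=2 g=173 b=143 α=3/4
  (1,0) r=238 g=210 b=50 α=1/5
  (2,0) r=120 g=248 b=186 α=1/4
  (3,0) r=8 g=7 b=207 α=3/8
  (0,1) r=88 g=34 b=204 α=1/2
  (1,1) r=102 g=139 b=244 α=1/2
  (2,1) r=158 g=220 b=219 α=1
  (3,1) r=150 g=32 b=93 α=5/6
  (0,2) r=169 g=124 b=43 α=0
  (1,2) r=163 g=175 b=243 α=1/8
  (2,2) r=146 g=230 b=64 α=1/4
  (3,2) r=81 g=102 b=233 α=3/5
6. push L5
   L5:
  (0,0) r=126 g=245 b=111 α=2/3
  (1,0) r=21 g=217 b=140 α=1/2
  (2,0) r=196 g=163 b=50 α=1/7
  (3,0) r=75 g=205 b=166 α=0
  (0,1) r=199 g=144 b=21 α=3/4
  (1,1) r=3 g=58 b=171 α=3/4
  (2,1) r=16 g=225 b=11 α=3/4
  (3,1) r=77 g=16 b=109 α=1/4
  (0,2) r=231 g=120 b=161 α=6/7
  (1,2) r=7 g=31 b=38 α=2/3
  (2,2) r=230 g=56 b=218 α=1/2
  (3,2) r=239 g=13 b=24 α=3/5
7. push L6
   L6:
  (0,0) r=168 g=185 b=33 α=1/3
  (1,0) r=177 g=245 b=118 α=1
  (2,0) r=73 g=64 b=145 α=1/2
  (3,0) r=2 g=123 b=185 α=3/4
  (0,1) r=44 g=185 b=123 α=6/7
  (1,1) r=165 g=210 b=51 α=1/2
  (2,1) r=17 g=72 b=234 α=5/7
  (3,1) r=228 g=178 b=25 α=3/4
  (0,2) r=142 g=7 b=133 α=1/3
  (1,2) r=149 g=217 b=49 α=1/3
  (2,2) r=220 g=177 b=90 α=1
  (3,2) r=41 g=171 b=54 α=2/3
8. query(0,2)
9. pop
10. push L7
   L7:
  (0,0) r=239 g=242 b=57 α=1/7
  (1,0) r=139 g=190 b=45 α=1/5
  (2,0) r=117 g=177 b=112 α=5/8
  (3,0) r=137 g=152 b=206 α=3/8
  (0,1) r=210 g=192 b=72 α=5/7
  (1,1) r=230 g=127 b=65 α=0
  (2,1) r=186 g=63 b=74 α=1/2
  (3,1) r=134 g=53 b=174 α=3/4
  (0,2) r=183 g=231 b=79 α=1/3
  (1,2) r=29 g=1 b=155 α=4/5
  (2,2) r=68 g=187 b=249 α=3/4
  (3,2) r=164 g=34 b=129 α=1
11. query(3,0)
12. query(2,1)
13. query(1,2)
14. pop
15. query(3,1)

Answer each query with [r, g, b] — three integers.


at x=2,y=1 over L1,L2:
after L1 α=3/4: [33, 297/2, 243/4]
after L2 α=1/2: [215/2, 777/4, 683/8]
→ [108, 194, 85]

at x=0,y=2 over L1,L2,L3,L4,L5,L6:
+L1 (α=1/7) → [75/7, 240/7, 34/7]
+L2 (α=3/4) → [5031/28, 1527/14, 647/14]
+L3 (α=1/2) → [9875/56, 3067/28, 1683/28]
+L4 (α=0) → [9875/56, 3067/28, 1683/28]
+L5 (α=6/7) → [87491/392, 23227/196, 28731/196]
+L6 (α=1/3) → [38441/196, 7971/98, 41765/294]
= [196, 81, 142]

(3,0) stack=L1,L2,L3,L4,L5,L7; from [0,0,0]:
L1 α=1/2: [83/2, 201/2, 72]
L2 α=1/3: [66, 334/3, 111]
L3 α=4/7: [762/7, 746/7, 1305/7]
L4 α=3/8: [1989/28, 3877/56, 1359/7]
L5 α=0: [1989/28, 3877/56, 1359/7]
L7 α=3/8: [21453/224, 44921/448, 11121/56]
= [96, 100, 199]

(2,1) stack=L1,L2,L3,L4,L5,L7; from [0,0,0]:
after L1 α=3/4: [33, 297/2, 243/4]
after L2 α=1/2: [215/2, 777/4, 683/8]
after L3 α=2/3: [707/6, 2305/12, 1385/8]
after L4 α=1: [158, 220, 219]
after L5 α=3/4: [103/2, 895/4, 63]
after L7 α=1/2: [475/4, 1147/8, 137/2]
rounded: [119, 143, 68]

(1,2) stack=L1,L2,L3,L4,L5,L7; from [0,0,0]:
+L1 (α=3/5) → [657/5, 120, 636/5]
+L2 (α=2/7) → [713/7, 136, 144]
+L3 (α=1/3) → [634/7, 418/3, 365/3]
+L4 (α=1/8) → [797/8, 3451/24, 821/6]
+L5 (α=2/3) → [303/8, 4939/72, 1277/18]
+L7 (α=4/5) → [1231/40, 5227/360, 12437/90]
→ [31, 15, 138]

query (3,1) [L1,L2,L3,L4,L5] — begin 0,0,0
+L1 (α=1) → [214, 200, 236]
+L2 (α=2/3) → [658/3, 356/3, 634/3]
+L3 (α=0) → [658/3, 356/3, 634/3]
+L4 (α=5/6) → [1454/9, 418/9, 2029/18]
+L5 (α=1/4) → [1685/12, 233/6, 2683/24]
→ [140, 39, 112]


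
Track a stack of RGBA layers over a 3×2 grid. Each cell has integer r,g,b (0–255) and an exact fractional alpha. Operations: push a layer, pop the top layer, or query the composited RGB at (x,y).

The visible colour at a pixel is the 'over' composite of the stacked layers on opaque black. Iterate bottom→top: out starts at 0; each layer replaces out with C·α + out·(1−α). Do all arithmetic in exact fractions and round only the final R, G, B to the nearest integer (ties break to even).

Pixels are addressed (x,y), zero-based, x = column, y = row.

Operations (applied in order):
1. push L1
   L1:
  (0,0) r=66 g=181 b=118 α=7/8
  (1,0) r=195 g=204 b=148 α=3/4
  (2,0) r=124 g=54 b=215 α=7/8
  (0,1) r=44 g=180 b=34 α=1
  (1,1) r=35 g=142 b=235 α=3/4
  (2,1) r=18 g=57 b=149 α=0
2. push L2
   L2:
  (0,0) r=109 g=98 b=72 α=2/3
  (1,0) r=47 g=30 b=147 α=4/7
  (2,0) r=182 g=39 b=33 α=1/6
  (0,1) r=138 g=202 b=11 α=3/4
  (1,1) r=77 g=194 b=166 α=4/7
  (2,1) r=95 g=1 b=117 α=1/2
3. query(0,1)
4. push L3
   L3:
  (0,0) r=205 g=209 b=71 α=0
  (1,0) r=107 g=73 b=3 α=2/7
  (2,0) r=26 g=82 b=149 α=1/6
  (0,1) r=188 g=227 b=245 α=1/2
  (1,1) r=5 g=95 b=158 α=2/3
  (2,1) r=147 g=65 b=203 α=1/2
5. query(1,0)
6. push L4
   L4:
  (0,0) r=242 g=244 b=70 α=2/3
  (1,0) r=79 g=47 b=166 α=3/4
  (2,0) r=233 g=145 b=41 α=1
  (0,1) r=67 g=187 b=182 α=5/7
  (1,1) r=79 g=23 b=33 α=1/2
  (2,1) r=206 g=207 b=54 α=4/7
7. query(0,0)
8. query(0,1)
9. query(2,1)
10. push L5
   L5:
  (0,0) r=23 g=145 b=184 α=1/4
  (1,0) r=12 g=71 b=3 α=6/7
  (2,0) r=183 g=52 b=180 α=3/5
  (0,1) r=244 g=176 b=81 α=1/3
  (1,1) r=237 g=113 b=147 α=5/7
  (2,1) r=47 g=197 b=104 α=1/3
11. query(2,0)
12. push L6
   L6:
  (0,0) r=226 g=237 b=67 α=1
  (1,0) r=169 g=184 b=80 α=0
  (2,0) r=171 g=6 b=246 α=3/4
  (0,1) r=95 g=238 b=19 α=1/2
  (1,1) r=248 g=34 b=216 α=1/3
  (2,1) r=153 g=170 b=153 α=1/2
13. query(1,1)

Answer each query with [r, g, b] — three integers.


query (0,1) [L1,L2] — begin 0,0,0
+L1 (α=1) → [44, 180, 34]
+L2 (α=3/4) → [229/2, 393/2, 67/4]
rounded: [114, 196, 17]

query (1,0) [L1,L2,L3] — begin 0,0,0
after L1 α=3/4: [585/4, 153, 111]
after L2 α=4/7: [2507/28, 579/7, 921/7]
after L3 α=2/7: [18527/196, 3917/49, 4647/49]
= [95, 80, 95]

query (0,0) [L1,L2,L3,L4] — begin 0,0,0
+L1 (α=7/8) → [231/4, 1267/8, 413/4]
+L2 (α=2/3) → [1103/12, 945/8, 989/12]
+L3 (α=0) → [1103/12, 945/8, 989/12]
+L4 (α=2/3) → [6911/36, 4849/24, 2669/36]
rounded: [192, 202, 74]

query (0,1) [L1,L2,L3,L4] — begin 0,0,0
+L1 (α=1) → [44, 180, 34]
+L2 (α=3/4) → [229/2, 393/2, 67/4]
+L3 (α=1/2) → [605/4, 847/4, 1047/8]
+L4 (α=5/7) → [1275/14, 2717/14, 4687/28]
= [91, 194, 167]

(2,1) stack=L1,L2,L3,L4; from [0,0,0]:
+L1 (α=0) → [0, 0, 0]
+L2 (α=1/2) → [95/2, 1/2, 117/2]
+L3 (α=1/2) → [389/4, 131/4, 523/4]
+L4 (α=4/7) → [4463/28, 3705/28, 2433/28]
→ [159, 132, 87]

(2,0) stack=L1,L2,L3,L4,L5; from [0,0,0]:
L1 α=7/8: [217/2, 189/4, 1505/8]
L2 α=1/6: [483/4, 367/8, 7789/48]
L3 α=1/6: [2519/24, 2491/48, 46097/288]
L4 α=1: [233, 145, 41]
L5 α=3/5: [203, 446/5, 622/5]
= [203, 89, 124]

query (1,1) [L1,L2,L3,L4,L5,L6] — begin 0,0,0
+L1 (α=3/4) → [105/4, 213/2, 705/4]
+L2 (α=4/7) → [221/4, 313/2, 4771/28]
+L3 (α=2/3) → [87/4, 231/2, 13619/84]
+L4 (α=1/2) → [403/8, 277/4, 16391/168]
+L5 (α=5/7) → [5143/28, 201/2, 78131/588]
+L6 (α=1/3) → [8615/42, 235/3, 141635/882]
→ [205, 78, 161]


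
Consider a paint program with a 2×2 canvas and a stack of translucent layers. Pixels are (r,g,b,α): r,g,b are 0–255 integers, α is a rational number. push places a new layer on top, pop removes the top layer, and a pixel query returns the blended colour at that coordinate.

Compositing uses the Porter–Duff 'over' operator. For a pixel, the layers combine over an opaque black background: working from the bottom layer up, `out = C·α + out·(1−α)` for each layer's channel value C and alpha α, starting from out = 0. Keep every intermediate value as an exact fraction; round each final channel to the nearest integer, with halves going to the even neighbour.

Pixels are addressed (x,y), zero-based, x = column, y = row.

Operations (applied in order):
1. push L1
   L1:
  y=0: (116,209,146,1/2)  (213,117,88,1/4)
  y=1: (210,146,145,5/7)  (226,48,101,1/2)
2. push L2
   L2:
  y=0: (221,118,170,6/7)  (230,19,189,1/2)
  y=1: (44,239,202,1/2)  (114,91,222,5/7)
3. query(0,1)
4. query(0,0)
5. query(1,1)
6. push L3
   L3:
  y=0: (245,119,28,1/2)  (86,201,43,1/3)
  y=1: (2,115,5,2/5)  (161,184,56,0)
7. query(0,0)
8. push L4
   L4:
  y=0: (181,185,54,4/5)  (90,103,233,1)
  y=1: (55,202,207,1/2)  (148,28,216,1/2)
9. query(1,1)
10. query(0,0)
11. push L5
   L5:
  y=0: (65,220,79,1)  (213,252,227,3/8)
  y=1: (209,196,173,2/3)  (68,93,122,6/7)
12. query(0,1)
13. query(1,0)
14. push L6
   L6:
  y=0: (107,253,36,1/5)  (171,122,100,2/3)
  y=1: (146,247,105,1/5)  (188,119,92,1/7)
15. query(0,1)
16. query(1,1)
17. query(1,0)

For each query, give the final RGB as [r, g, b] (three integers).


query (0,1) [L1,L2] — begin 0,0,0
+L1 (α=5/7) → [150, 730/7, 725/7]
+L2 (α=1/2) → [97, 2403/14, 2139/14]
→ [97, 172, 153]

at x=0,y=0 over L1,L2:
+L1 (α=1/2) → [58, 209/2, 73]
+L2 (α=6/7) → [1384/7, 1625/14, 1093/7]
rounded: [198, 116, 156]

query (1,1) [L1,L2] — begin 0,0,0
+L1 (α=1/2) → [113, 24, 101/2]
+L2 (α=5/7) → [796/7, 503/7, 173]
= [114, 72, 173]

query (0,0) [L1,L2,L3] — begin 0,0,0
after L1 α=1/2: [58, 209/2, 73]
after L2 α=6/7: [1384/7, 1625/14, 1093/7]
after L3 α=1/2: [3099/14, 3291/28, 1289/14]
= [221, 118, 92]

query (1,1) [L1,L2,L3,L4] — begin 0,0,0
after L1 α=1/2: [113, 24, 101/2]
after L2 α=5/7: [796/7, 503/7, 173]
after L3 α=0: [796/7, 503/7, 173]
after L4 α=1/2: [916/7, 699/14, 389/2]
→ [131, 50, 194]

(0,0) stack=L1,L2,L3,L4; from [0,0,0]:
L1 α=1/2: [58, 209/2, 73]
L2 α=6/7: [1384/7, 1625/14, 1093/7]
L3 α=1/2: [3099/14, 3291/28, 1289/14]
L4 α=4/5: [2647/14, 24011/140, 4313/70]
= [189, 172, 62]

at x=0,y=1 over L1,L2,L3,L4,L5:
L1 α=5/7: [150, 730/7, 725/7]
L2 α=1/2: [97, 2403/14, 2139/14]
L3 α=2/5: [59, 10429/70, 6557/70]
L4 α=1/2: [57, 24569/140, 21047/140]
L5 α=2/3: [475/3, 26483/140, 69487/420]
rounded: [158, 189, 165]

at x=1,y=0 over L1,L2,L3,L4,L5:
+L1 (α=1/4) → [213/4, 117/4, 22]
+L2 (α=1/2) → [1133/8, 193/8, 211/2]
+L3 (α=1/3) → [1477/12, 997/12, 254/3]
+L4 (α=1) → [90, 103, 233]
+L5 (α=3/8) → [1089/8, 1271/8, 923/4]
= [136, 159, 231]

(0,1) stack=L1,L2,L3,L4,L5,L6; from [0,0,0]:
after L1 α=5/7: [150, 730/7, 725/7]
after L2 α=1/2: [97, 2403/14, 2139/14]
after L3 α=2/5: [59, 10429/70, 6557/70]
after L4 α=1/2: [57, 24569/140, 21047/140]
after L5 α=2/3: [475/3, 26483/140, 69487/420]
after L6 α=1/5: [2338/15, 35128/175, 80512/525]
rounded: [156, 201, 153]

at x=1,y=1 over L1,L2,L3,L4,L5,L6:
after L1 α=1/2: [113, 24, 101/2]
after L2 α=5/7: [796/7, 503/7, 173]
after L3 α=0: [796/7, 503/7, 173]
after L4 α=1/2: [916/7, 699/14, 389/2]
after L5 α=6/7: [3772/49, 8511/98, 1853/14]
after L6 α=1/7: [31844/343, 31364/343, 6203/49]
= [93, 91, 127]

at x=1,y=0 over L1,L2,L3,L4,L5,L6:
+L1 (α=1/4) → [213/4, 117/4, 22]
+L2 (α=1/2) → [1133/8, 193/8, 211/2]
+L3 (α=1/3) → [1477/12, 997/12, 254/3]
+L4 (α=1) → [90, 103, 233]
+L5 (α=3/8) → [1089/8, 1271/8, 923/4]
+L6 (α=2/3) → [1275/8, 3223/24, 1723/12]
→ [159, 134, 144]


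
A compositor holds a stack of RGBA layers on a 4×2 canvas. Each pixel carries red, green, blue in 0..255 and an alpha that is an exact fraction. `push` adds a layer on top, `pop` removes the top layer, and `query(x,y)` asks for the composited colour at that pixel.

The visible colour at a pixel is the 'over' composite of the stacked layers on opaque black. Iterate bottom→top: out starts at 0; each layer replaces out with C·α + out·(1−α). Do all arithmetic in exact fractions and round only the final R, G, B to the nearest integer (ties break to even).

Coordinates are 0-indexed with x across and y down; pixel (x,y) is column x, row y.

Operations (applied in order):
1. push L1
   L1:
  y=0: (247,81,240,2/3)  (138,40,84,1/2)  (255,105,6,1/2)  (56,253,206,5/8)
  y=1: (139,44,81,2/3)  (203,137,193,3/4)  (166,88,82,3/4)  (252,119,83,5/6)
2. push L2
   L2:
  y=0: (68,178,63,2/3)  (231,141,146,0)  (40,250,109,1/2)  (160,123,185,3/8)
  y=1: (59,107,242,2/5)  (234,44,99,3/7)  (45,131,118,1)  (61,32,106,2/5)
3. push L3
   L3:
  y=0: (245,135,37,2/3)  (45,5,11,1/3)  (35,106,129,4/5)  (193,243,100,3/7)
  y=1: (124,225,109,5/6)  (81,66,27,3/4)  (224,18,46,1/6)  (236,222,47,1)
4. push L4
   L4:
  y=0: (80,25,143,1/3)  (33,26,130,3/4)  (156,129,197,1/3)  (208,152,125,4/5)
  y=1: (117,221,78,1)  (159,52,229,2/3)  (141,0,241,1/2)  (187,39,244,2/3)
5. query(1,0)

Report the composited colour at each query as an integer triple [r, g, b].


query (1,0) [L1,L2,L3,L4] — begin 0,0,0
after L1 α=1/2: [69, 20, 42]
after L2 α=0: [69, 20, 42]
after L3 α=1/3: [61, 15, 95/3]
after L4 α=3/4: [40, 93/4, 1265/12]
rounded: [40, 23, 105]


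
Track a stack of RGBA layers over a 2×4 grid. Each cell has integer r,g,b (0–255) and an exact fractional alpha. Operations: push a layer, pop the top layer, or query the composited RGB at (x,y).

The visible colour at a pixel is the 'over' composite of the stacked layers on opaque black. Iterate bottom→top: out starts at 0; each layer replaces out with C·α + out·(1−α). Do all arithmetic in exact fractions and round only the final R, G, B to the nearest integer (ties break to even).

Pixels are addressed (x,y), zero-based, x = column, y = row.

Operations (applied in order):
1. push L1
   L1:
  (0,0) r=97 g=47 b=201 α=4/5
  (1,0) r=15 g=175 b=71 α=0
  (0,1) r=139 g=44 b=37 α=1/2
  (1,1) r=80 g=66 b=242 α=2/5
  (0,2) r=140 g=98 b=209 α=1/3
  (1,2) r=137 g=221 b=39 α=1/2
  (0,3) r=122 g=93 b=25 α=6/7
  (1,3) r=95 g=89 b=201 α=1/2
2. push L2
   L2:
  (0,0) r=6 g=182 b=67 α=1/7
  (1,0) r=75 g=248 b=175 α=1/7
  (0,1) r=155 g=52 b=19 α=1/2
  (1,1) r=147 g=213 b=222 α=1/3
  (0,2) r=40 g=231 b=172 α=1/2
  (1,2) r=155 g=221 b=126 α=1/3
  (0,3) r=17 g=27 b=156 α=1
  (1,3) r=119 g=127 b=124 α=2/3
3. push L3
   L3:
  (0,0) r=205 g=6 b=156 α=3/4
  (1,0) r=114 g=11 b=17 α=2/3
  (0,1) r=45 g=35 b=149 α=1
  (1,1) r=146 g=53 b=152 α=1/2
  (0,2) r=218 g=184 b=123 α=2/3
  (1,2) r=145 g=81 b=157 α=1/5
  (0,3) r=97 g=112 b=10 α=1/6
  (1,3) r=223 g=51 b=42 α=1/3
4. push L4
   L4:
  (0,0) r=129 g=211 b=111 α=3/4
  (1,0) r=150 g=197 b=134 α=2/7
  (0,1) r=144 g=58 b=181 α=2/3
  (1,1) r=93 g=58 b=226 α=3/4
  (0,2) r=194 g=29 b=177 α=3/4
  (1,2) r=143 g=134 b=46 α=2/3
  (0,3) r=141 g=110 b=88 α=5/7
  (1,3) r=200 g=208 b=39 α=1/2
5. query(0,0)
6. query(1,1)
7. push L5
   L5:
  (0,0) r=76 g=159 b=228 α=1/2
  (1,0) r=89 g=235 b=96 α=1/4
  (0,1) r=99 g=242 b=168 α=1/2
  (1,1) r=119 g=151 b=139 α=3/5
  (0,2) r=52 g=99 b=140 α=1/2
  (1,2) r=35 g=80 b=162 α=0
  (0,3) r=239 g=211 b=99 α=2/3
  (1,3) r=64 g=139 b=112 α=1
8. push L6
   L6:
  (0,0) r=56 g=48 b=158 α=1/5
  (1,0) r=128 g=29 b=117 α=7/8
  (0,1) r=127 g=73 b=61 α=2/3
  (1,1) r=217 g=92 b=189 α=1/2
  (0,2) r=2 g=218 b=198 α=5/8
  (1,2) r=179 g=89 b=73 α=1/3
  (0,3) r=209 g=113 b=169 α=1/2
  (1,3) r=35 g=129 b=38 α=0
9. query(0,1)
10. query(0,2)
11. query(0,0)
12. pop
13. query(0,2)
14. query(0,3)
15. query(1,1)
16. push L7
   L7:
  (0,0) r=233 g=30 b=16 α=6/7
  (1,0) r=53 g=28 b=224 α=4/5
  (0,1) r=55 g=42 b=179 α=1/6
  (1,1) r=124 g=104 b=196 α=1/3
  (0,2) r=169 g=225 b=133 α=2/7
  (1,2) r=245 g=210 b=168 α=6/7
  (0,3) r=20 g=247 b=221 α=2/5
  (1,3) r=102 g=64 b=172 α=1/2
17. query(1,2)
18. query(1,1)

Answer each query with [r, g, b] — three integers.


query (0,0) [L1,L2,L3,L4] — begin 0,0,0
+L1 (α=4/5) → [388/5, 188/5, 804/5]
+L2 (α=1/7) → [2358/35, 2038/35, 737/5]
+L3 (α=3/4) → [23883/140, 667/35, 3077/20]
+L4 (α=3/4) → [78063/560, 11411/70, 9737/80]
→ [139, 163, 122]

(1,1) stack=L1,L2,L3,L4; from [0,0,0]:
after L1 α=2/5: [32, 132/5, 484/5]
after L2 α=1/3: [211/3, 443/5, 2078/15]
after L3 α=1/2: [649/6, 354/5, 2179/15]
after L4 α=3/4: [2323/24, 306/5, 12349/60]
rounded: [97, 61, 206]

query (0,1) [L1,L2,L3,L4,L5,L6] — begin 0,0,0
+L1 (α=1/2) → [139/2, 22, 37/2]
+L2 (α=1/2) → [449/4, 37, 75/4]
+L3 (α=1) → [45, 35, 149]
+L4 (α=2/3) → [111, 151/3, 511/3]
+L5 (α=1/2) → [105, 877/6, 1015/6]
+L6 (α=2/3) → [359/3, 1753/18, 1747/18]
rounded: [120, 97, 97]

query (0,2) [L1,L2,L3,L4,L5,L6] — begin 0,0,0
L1 α=1/3: [140/3, 98/3, 209/3]
L2 α=1/2: [130/3, 791/6, 725/6]
L3 α=2/3: [1438/9, 2999/18, 2201/18]
L4 α=3/4: [1669/9, 4565/72, 11759/72]
L5 α=1/2: [2137/18, 11693/144, 21839/144]
L6 α=5/8: [2197/48, 64013/384, 69359/384]
= [46, 167, 181]

(0,0) stack=L1,L2,L3,L4,L5,L6; from [0,0,0]:
L1 α=4/5: [388/5, 188/5, 804/5]
L2 α=1/7: [2358/35, 2038/35, 737/5]
L3 α=3/4: [23883/140, 667/35, 3077/20]
L4 α=3/4: [78063/560, 11411/70, 9737/80]
L5 α=1/2: [120623/1120, 22541/140, 27977/160]
L6 α=1/5: [136303/1400, 24221/175, 34297/200]
rounded: [97, 138, 171]

query (0,2) [L1,L2,L3,L4,L5] — begin 0,0,0
L1 α=1/3: [140/3, 98/3, 209/3]
L2 α=1/2: [130/3, 791/6, 725/6]
L3 α=2/3: [1438/9, 2999/18, 2201/18]
L4 α=3/4: [1669/9, 4565/72, 11759/72]
L5 α=1/2: [2137/18, 11693/144, 21839/144]
rounded: [119, 81, 152]

(0,3) stack=L1,L2,L3,L4,L5; from [0,0,0]:
after L1 α=6/7: [732/7, 558/7, 150/7]
after L2 α=1: [17, 27, 156]
after L3 α=1/6: [91/3, 247/6, 395/3]
after L4 α=5/7: [2297/21, 271/3, 2110/21]
after L5 α=2/3: [12335/63, 1537/9, 6268/63]
= [196, 171, 99]

(1,1) stack=L1,L2,L3,L4,L5; from [0,0,0]:
after L1 α=2/5: [32, 132/5, 484/5]
after L2 α=1/3: [211/3, 443/5, 2078/15]
after L3 α=1/2: [649/6, 354/5, 2179/15]
after L4 α=3/4: [2323/24, 306/5, 12349/60]
after L5 α=3/5: [6607/60, 2877/25, 24859/150]
= [110, 115, 166]

at x=1,y=2 over L1,L2,L3,L4,L5,L7:
+L1 (α=1/2) → [137/2, 221/2, 39/2]
+L2 (α=1/3) → [292/3, 442/3, 55]
+L3 (α=1/5) → [1603/15, 2011/15, 377/5]
+L4 (α=2/3) → [5893/45, 6031/45, 279/5]
+L5 (α=0) → [5893/45, 6031/45, 279/5]
+L7 (α=6/7) → [72043/315, 62731/315, 5319/35]
rounded: [229, 199, 152]

at x=1,y=1 over L1,L2,L3,L4,L5,L7:
+L1 (α=2/5) → [32, 132/5, 484/5]
+L2 (α=1/3) → [211/3, 443/5, 2078/15]
+L3 (α=1/2) → [649/6, 354/5, 2179/15]
+L4 (α=3/4) → [2323/24, 306/5, 12349/60]
+L5 (α=3/5) → [6607/60, 2877/25, 24859/150]
+L7 (α=1/3) → [10327/90, 8354/75, 39559/225]
→ [115, 111, 176]


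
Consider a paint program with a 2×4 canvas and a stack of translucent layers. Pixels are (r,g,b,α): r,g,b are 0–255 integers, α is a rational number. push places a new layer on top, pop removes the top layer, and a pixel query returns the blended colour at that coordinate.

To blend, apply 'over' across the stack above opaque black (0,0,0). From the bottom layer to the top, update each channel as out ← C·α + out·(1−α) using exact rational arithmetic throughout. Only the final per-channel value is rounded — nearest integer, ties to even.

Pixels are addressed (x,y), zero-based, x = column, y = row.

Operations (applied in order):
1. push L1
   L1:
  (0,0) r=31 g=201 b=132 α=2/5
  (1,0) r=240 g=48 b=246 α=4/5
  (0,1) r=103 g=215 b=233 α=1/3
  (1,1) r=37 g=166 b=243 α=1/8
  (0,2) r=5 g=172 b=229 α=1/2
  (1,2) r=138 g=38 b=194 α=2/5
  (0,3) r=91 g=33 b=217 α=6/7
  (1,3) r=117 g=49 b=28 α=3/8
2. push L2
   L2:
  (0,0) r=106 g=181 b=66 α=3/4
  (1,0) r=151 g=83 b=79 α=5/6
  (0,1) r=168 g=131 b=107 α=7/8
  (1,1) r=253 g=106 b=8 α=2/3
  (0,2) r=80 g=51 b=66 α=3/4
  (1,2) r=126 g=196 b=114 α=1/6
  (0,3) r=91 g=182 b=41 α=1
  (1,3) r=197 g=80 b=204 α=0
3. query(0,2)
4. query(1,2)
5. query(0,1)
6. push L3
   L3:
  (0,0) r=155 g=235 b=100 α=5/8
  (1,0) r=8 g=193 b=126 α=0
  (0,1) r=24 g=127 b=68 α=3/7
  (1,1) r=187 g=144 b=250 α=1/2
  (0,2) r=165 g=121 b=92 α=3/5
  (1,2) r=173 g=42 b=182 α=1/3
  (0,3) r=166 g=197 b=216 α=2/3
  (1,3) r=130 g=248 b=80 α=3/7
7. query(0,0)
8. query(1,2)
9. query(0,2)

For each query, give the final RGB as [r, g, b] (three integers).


at x=0,y=2 over L1,L2:
after L1 α=1/2: [5/2, 86, 229/2]
after L2 α=3/4: [485/8, 239/4, 625/8]
= [61, 60, 78]

at x=1,y=2 over L1,L2:
L1 α=2/5: [276/5, 76/5, 388/5]
L2 α=1/6: [67, 136/3, 251/3]
→ [67, 45, 84]

at x=0,y=1 over L1,L2:
+L1 (α=1/3) → [103/3, 215/3, 233/3]
+L2 (α=7/8) → [3631/24, 1483/12, 310/3]
rounded: [151, 124, 103]

query (0,0) [L1,L2,L3] — begin 0,0,0
+L1 (α=2/5) → [62/5, 402/5, 264/5]
+L2 (α=3/4) → [413/5, 3117/20, 627/10]
+L3 (α=5/8) → [2557/20, 32851/160, 6881/80]
rounded: [128, 205, 86]

(1,2) stack=L1,L2,L3; from [0,0,0]:
after L1 α=2/5: [276/5, 76/5, 388/5]
after L2 α=1/6: [67, 136/3, 251/3]
after L3 α=1/3: [307/3, 398/9, 1048/9]
→ [102, 44, 116]

query (0,2) [L1,L2,L3] — begin 0,0,0
+L1 (α=1/2) → [5/2, 86, 229/2]
+L2 (α=3/4) → [485/8, 239/4, 625/8]
+L3 (α=3/5) → [493/4, 193/2, 1729/20]
= [123, 96, 86]


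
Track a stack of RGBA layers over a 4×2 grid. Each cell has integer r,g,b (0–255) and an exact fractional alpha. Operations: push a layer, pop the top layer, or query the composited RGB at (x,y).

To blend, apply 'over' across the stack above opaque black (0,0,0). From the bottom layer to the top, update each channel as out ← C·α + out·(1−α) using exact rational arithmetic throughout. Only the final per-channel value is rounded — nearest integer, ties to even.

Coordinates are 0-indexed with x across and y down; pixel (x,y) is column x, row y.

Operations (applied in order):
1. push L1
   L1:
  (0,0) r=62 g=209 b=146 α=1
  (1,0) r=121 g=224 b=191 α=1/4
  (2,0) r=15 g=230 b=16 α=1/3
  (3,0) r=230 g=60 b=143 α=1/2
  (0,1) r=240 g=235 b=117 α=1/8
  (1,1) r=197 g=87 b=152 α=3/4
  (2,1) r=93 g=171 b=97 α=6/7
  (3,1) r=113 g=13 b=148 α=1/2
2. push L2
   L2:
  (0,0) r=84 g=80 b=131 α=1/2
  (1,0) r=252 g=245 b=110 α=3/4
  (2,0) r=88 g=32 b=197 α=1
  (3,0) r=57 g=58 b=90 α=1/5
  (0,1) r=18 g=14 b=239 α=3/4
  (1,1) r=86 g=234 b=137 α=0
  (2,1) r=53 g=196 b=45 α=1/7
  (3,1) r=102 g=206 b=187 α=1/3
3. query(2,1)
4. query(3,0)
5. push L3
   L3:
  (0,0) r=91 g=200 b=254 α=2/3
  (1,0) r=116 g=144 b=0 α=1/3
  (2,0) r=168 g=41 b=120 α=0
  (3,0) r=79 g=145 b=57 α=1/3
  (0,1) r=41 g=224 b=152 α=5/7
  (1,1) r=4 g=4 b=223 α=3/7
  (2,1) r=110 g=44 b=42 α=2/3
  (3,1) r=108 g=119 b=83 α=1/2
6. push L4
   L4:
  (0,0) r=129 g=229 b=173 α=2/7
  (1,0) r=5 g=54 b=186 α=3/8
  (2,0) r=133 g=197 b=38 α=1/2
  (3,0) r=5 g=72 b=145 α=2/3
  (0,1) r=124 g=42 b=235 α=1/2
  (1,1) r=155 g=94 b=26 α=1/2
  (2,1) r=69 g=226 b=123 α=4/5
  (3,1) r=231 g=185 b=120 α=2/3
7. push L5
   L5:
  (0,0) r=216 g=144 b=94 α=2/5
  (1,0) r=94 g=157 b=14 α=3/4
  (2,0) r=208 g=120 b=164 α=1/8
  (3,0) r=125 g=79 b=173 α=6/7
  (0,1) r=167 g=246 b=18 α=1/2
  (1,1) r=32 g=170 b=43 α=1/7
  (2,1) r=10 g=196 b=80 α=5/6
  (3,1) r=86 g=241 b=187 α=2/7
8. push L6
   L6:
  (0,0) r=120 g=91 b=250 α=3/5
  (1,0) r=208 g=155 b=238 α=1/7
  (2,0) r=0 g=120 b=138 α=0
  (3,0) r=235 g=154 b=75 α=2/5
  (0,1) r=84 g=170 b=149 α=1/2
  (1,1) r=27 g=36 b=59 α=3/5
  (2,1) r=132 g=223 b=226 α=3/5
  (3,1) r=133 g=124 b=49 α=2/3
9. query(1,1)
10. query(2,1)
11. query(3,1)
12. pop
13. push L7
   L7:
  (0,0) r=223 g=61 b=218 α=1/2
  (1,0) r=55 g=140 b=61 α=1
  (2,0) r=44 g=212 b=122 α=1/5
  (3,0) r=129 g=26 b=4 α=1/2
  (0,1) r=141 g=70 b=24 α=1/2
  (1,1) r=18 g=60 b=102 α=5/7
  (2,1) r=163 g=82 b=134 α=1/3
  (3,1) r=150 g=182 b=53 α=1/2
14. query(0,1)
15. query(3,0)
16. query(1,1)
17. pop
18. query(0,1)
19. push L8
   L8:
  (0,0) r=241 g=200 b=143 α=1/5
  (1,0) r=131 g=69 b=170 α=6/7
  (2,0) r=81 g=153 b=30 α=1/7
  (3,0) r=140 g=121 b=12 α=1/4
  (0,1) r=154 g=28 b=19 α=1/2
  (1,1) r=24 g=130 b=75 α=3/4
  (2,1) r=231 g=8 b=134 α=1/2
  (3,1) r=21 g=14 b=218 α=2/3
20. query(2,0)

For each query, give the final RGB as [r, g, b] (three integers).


query (2,1) [L1,L2] — begin 0,0,0
L1 α=6/7: [558/7, 1026/7, 582/7]
L2 α=1/7: [3719/49, 7528/49, 3807/49]
→ [76, 154, 78]

(3,0) stack=L1,L2; from [0,0,0]:
after L1 α=1/2: [115, 30, 143/2]
after L2 α=1/5: [517/5, 178/5, 376/5]
rounded: [103, 36, 75]

at x=1,y=1 over L1,L2,L3,L4,L5,L6:
+L1 (α=3/4) → [591/4, 261/4, 114]
+L2 (α=0) → [591/4, 261/4, 114]
+L3 (α=3/7) → [603/7, 39, 1125/7]
+L4 (α=1/2) → [844/7, 133/2, 1307/14]
+L5 (α=1/7) → [5288/49, 569/7, 4222/49]
+L6 (α=3/5) → [2909/49, 1894/35, 17117/245]
= [59, 54, 70]

(2,1) stack=L1,L2,L3,L4,L5,L6; from [0,0,0]:
L1 α=6/7: [558/7, 1026/7, 582/7]
L2 α=1/7: [3719/49, 7528/49, 3807/49]
L3 α=2/3: [4833/49, 11840/147, 2641/49]
L4 α=4/5: [18357/245, 144728/735, 26749/245]
L5 α=5/6: [30607/1470, 432514/2205, 41583/490]
L6 α=3/5: [321667/3675, 2340173/11025, 207693/1225]
→ [88, 212, 170]

(3,1) stack=L1,L2,L3,L4,L5,L6; from [0,0,0]:
after L1 α=1/2: [113/2, 13/2, 74]
after L2 α=1/3: [215/3, 73, 335/3]
after L3 α=1/2: [539/6, 96, 292/3]
after L4 α=2/3: [3311/18, 466/3, 1012/9]
after L5 α=2/7: [19651/126, 3776/21, 8426/63]
after L6 α=2/3: [53167/378, 8984/63, 14600/189]
→ [141, 143, 77]

(0,1) stack=L1,L2,L3,L4,L5,L7; from [0,0,0]:
L1 α=1/8: [30, 235/8, 117/8]
L2 α=3/4: [21, 571/32, 5853/32]
L3 α=5/7: [247/7, 18491/112, 18013/112]
L4 α=1/2: [1115/14, 23195/224, 44333/224]
L5 α=1/2: [3453/28, 78299/448, 48365/448]
L7 α=1/2: [7401/56, 109659/896, 59117/896]
rounded: [132, 122, 66]

query (3,0) [L1,L2,L3,L4,L5,L7] — begin 0,0,0
L1 α=1/2: [115, 30, 143/2]
L2 α=1/5: [517/5, 178/5, 376/5]
L3 α=1/3: [1429/15, 1081/15, 1037/15]
L4 α=2/3: [1579/45, 3241/45, 5387/45]
L5 α=6/7: [5047/45, 24571/315, 52097/315]
L7 α=1/2: [5426/45, 32761/630, 53357/630]
rounded: [121, 52, 85]

at x=1,y=1 over L1,L2,L3,L4,L5,L7:
L1 α=3/4: [591/4, 261/4, 114]
L2 α=0: [591/4, 261/4, 114]
L3 α=3/7: [603/7, 39, 1125/7]
L4 α=1/2: [844/7, 133/2, 1307/14]
L5 α=1/7: [5288/49, 569/7, 4222/49]
L7 α=5/7: [14986/343, 3238/49, 33434/343]
rounded: [44, 66, 97]

at x=0,y=1 over L1,L2,L3,L4,L5:
L1 α=1/8: [30, 235/8, 117/8]
L2 α=3/4: [21, 571/32, 5853/32]
L3 α=5/7: [247/7, 18491/112, 18013/112]
L4 α=1/2: [1115/14, 23195/224, 44333/224]
L5 α=1/2: [3453/28, 78299/448, 48365/448]
= [123, 175, 108]

(2,0) stack=L1,L2,L3,L4,L5,L8; from [0,0,0]:
after L1 α=1/3: [5, 230/3, 16/3]
after L2 α=1: [88, 32, 197]
after L3 α=0: [88, 32, 197]
after L4 α=1/2: [221/2, 229/2, 235/2]
after L5 α=1/8: [1963/16, 1843/16, 1973/16]
after L8 α=1/7: [6537/56, 6753/56, 6159/56]
→ [117, 121, 110]


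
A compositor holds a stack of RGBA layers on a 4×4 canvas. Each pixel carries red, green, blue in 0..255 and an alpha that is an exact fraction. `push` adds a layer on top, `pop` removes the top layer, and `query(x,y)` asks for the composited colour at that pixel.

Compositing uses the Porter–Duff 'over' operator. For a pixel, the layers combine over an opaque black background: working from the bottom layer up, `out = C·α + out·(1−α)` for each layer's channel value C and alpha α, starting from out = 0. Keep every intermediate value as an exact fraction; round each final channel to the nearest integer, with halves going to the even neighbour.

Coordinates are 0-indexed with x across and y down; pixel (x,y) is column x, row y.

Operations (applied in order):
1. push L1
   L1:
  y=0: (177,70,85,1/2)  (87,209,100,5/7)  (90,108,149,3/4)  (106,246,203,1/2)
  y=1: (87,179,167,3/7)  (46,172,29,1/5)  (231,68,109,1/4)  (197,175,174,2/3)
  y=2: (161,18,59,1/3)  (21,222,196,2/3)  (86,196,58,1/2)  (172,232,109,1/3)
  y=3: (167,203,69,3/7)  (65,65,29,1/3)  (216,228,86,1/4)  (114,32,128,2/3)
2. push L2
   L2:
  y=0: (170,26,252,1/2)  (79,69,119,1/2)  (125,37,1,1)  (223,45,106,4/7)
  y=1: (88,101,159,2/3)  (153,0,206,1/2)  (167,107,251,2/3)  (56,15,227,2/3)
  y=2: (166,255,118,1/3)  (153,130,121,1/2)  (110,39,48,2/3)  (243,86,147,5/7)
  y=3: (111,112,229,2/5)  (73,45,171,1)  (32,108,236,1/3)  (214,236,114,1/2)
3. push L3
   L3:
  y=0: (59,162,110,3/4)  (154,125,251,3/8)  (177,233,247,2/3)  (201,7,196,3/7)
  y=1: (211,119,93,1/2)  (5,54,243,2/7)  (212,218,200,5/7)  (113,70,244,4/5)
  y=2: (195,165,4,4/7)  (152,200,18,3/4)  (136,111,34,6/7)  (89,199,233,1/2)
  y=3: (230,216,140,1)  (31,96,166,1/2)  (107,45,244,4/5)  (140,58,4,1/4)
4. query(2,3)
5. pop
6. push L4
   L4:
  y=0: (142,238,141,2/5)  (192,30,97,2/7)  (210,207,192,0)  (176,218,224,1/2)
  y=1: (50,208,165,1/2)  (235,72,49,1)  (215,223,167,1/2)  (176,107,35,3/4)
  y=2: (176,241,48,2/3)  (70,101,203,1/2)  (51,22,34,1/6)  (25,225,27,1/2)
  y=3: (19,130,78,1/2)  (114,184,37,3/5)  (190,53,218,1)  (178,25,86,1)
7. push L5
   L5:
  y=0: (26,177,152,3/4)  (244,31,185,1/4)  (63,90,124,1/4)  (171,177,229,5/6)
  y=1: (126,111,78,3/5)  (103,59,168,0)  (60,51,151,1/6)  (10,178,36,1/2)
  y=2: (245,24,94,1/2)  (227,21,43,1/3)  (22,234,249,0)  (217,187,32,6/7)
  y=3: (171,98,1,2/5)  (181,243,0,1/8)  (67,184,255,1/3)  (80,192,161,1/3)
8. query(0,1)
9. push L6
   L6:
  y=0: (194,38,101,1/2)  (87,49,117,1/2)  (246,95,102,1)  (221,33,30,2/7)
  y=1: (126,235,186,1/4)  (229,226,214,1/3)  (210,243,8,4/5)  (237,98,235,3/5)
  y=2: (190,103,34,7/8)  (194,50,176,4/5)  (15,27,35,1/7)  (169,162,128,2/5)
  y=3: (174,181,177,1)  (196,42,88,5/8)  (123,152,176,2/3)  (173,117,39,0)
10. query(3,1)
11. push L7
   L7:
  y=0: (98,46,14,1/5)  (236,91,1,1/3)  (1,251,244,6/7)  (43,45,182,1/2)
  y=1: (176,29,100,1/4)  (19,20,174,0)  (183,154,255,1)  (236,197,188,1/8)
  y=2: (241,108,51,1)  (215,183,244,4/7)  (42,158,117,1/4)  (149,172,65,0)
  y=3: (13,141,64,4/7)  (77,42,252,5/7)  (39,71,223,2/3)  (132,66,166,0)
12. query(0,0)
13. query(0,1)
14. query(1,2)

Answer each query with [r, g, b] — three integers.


(2,3) stack=L1,L2,L3; from [0,0,0]:
after L1 α=1/4: [54, 57, 43/2]
after L2 α=1/3: [140/3, 74, 93]
after L3 α=4/5: [1424/15, 254/5, 1069/5]
= [95, 51, 214]

(0,1) stack=L1,L2,L4,L5; from [0,0,0]:
after L1 α=3/7: [261/7, 537/7, 501/7]
after L2 α=2/3: [1493/21, 1951/21, 909/7]
after L4 α=1/2: [2543/42, 6319/42, 1032/7]
after L5 α=3/5: [10481/105, 13312/105, 3702/35]
rounded: [100, 127, 106]

(3,1) stack=L1,L2,L4,L5,L6; from [0,0,0]:
after L1 α=2/3: [394/3, 350/3, 116]
after L2 α=2/3: [730/9, 440/9, 190]
after L4 α=3/4: [2741/18, 3329/36, 295/4]
after L5 α=1/2: [2921/36, 9737/72, 439/8]
after L6 α=3/5: [15719/90, 20321/180, 3259/20]
= [175, 113, 163]

query (0,0) [L1,L2,L4,L5,L6,L7] — begin 0,0,0
L1 α=1/2: [177/2, 35, 85/2]
L2 α=1/2: [517/4, 61/2, 589/4]
L4 α=2/5: [2687/20, 227/2, 579/4]
L5 α=3/4: [4247/80, 1289/8, 2403/16]
L6 α=1/2: [19767/160, 1593/16, 4019/32]
L7 α=1/5: [23687/200, 1777/20, 4131/40]
= [118, 89, 103]

at x=0,y=1 over L1,L2,L4,L5,L6,L7:
L1 α=3/7: [261/7, 537/7, 501/7]
L2 α=2/3: [1493/21, 1951/21, 909/7]
L4 α=1/2: [2543/42, 6319/42, 1032/7]
L5 α=3/5: [10481/105, 13312/105, 3702/35]
L6 α=1/4: [14891/140, 21537/140, 4404/35]
L7 α=1/4: [69313/560, 68671/560, 4178/35]
= [124, 123, 119]

at x=1,y=2 over L1,L2,L4,L5,L6,L7:
L1 α=2/3: [14, 148, 392/3]
L2 α=1/2: [167/2, 139, 755/6]
L4 α=1/2: [307/4, 120, 1973/12]
L5 α=1/3: [761/6, 87, 2231/18]
L6 α=4/5: [5417/30, 287/5, 14903/90]
L7 α=4/7: [14017/70, 4521/35, 44183/210]
rounded: [200, 129, 210]
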